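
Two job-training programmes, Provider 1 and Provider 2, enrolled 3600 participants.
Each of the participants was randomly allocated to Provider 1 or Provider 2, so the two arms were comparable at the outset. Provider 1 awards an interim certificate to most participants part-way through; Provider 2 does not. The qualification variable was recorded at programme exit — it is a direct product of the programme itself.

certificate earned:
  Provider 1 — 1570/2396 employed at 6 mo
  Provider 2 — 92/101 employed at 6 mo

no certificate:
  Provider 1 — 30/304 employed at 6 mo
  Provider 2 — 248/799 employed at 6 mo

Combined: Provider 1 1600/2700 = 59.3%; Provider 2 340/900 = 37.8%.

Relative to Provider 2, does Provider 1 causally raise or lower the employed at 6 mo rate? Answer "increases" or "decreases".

Within every qualification attained during the programme level Provider 2 has the higher rate, yet pooled Provider 1 does — Simpson's reversal.
The distribution of qualification attained during the programme is itself part of what the programme does — it is an intermediate outcome. Holding it fixed would remove that part of the effect; the total effect is the pooled difference.
Pooled: Provider 1 59.3% vs Provider 2 37.8%; Provider 1 is higher overall.

increases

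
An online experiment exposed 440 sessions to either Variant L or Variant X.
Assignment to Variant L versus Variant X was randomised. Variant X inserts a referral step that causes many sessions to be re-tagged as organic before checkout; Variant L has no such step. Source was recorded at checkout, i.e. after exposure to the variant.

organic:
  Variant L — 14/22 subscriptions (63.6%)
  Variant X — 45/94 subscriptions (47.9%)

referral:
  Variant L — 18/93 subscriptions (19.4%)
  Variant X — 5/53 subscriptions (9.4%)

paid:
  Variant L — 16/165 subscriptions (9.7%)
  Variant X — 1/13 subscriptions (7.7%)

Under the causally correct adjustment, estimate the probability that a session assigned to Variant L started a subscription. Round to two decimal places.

0.17

Within every traffic source level Variant L has the higher rate, yet pooled Variant X does — Simpson's reversal.
Stratifying would compare variants among sessions the variants themselves sorted into traffic source groups — a form of selection on an intermediate. The unconditioned pooled rates give the total causal effect.
So P(outcome | do(Variant L)) is just the pooled rate for Variant L: 48/280 = 0.171.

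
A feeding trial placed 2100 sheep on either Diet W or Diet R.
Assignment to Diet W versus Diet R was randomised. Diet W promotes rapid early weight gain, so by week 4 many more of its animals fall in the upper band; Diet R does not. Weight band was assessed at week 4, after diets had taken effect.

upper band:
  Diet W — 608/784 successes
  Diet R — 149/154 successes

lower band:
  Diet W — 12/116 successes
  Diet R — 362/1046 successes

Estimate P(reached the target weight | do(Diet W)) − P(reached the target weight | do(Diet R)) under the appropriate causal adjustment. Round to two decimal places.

Within every week-4 weight band level Diet R has the higher rate, yet pooled Diet W does — Simpson's reversal.
The distribution of week-4 weight band is itself part of what the diet does — it is an intermediate outcome. Holding it fixed would remove that part of the effect; the total effect is the pooled difference.
The causal difference is the pooled difference: 0.689 − 0.426 = +0.263.

+0.26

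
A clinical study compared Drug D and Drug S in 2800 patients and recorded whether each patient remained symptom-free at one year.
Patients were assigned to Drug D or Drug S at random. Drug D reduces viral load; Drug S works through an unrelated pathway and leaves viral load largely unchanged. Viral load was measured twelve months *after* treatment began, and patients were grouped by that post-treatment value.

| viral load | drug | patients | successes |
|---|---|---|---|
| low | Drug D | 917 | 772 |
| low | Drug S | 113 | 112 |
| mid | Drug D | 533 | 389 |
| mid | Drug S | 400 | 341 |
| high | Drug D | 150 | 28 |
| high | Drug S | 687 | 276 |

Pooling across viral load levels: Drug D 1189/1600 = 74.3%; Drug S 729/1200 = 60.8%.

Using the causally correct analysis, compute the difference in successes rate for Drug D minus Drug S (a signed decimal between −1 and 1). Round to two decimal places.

Because the drug influences viral load, viral load is a post-treatment mediator, not a confounder. Stratifying on it would bias the estimate; the causal effect is the crude pooled difference.
The causal difference is the pooled difference: 0.743 − 0.608 = +0.136.

+0.14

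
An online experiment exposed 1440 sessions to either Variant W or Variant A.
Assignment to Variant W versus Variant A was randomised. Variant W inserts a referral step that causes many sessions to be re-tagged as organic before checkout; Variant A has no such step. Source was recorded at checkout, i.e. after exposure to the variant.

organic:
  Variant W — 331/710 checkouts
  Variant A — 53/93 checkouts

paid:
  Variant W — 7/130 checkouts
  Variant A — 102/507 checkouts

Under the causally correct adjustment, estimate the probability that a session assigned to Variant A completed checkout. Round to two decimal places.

Variant A is higher inside every traffic source stratum but Variant W is higher in aggregate. Whether to stratify depends on how traffic source relates to the variant.
Traffic source is downstream of the variant. One should not condition on a consequence of treatment, so the overall rates are the right comparison.
So P(outcome | do(Variant A)) is just the pooled rate for Variant A: 155/600 = 0.258.

0.26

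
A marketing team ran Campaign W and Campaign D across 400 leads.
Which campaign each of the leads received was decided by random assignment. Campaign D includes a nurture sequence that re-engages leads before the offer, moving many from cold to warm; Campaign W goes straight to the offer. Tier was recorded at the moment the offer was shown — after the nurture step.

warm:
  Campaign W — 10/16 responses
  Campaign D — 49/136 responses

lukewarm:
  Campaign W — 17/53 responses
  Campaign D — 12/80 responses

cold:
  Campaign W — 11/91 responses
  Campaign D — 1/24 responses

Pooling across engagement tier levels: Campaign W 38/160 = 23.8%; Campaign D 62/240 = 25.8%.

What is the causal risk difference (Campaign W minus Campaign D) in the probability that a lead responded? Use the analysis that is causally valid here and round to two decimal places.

Within every engagement tier level Campaign W has the higher rate, yet pooled Campaign D does — Simpson's reversal.
The distribution of engagement tier is itself part of what the campaign does — it is an intermediate outcome. Holding it fixed would remove that part of the effect; the total effect is the pooled difference.
The causal difference is the pooled difference: 0.237 − 0.258 = -0.021.

-0.02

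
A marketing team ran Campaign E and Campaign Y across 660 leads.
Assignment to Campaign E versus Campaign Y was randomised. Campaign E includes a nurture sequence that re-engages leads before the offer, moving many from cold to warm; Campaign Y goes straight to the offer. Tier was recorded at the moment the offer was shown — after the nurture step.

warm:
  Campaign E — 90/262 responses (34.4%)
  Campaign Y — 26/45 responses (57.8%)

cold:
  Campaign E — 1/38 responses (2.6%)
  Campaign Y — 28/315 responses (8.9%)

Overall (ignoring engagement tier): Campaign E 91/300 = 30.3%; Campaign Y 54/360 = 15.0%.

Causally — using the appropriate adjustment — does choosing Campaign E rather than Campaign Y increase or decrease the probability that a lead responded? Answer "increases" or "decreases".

Stratifying would compare campaigns among leads the campaigns themselves sorted into engagement tier groups — a form of selection on an intermediate. The unconditioned pooled rates give the total causal effect.
Pooled: Campaign E 30.3% vs Campaign Y 15.0%; Campaign E is higher overall.

increases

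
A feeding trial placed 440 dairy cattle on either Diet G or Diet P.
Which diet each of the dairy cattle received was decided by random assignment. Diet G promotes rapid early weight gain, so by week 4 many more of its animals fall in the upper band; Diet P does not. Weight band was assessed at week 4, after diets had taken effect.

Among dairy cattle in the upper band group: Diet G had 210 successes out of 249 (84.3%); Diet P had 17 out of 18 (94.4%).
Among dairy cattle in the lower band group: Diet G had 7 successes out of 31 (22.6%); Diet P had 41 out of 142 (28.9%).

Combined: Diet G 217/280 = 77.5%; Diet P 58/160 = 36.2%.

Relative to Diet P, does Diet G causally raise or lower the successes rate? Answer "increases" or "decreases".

The stratified and pooled comparisons disagree (Diet P wins within each week-4 weight band; Diet G wins overall), so the answer turns on the causal role of week-4 weight band.
Stratifying would compare diets among dairy cattle the diets themselves sorted into week-4 weight band groups — a form of selection on an intermediate. The unconditioned pooled rates give the total causal effect.
Pooled: Diet G 77.5% vs Diet P 36.2%; Diet G is higher overall.

increases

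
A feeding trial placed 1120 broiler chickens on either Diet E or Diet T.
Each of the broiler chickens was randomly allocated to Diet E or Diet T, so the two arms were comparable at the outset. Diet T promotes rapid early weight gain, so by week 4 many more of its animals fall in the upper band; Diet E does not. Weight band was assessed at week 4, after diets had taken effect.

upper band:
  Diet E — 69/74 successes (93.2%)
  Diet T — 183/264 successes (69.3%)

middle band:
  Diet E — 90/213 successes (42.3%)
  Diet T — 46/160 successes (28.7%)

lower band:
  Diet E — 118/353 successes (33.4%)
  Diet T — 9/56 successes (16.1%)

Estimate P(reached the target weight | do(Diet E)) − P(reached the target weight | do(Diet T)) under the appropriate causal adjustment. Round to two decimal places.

Because the diet influences week-4 weight band, week-4 weight band is a post-treatment mediator, not a confounder. Stratifying on it would bias the estimate; the causal effect is the crude pooled difference.
The causal difference is the pooled difference: 0.433 − 0.496 = -0.063.

-0.06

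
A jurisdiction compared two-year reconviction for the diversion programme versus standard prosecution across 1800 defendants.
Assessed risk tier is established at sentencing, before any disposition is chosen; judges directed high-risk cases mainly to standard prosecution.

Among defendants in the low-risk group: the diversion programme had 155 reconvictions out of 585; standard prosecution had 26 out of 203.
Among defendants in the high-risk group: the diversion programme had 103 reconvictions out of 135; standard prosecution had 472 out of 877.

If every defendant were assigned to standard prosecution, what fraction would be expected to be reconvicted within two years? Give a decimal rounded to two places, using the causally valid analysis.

Here assessed risk tier is a common cause — it drives both which disposition a case falls under and the outcome. The crude comparison mixes populations; the stratum-specific rates are the causally relevant ones.
Standardising standard prosecution to the population assessed risk tier mix: 0.438·26/203 + 0.562·472/877 = 0.359.

0.36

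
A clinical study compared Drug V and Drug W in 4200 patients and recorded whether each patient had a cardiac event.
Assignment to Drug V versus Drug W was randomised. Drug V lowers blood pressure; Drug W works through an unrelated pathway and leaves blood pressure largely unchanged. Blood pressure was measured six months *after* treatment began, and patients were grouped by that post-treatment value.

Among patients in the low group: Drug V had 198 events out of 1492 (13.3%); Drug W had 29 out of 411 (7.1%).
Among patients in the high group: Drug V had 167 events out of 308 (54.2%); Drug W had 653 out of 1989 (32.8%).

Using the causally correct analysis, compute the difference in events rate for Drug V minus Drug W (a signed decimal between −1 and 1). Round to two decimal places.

Blood pressure lies on the pathway drug → blood pressure → outcome, so adjusting for it blocks the indirect effect. For the total causal effect of drug, use the unadjusted pooled rates.
The causal difference is the pooled difference: 0.203 − 0.284 = -0.081.

-0.08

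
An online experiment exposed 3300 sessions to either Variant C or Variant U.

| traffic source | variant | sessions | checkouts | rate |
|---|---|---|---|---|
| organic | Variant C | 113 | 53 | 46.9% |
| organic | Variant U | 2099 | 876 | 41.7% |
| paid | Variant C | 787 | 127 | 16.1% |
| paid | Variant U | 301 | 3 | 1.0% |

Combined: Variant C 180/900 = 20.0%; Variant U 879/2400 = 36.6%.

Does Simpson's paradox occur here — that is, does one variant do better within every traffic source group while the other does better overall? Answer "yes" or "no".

Within each traffic source level (organic 46.9% vs 41.7%; paid 16.1% vs 1.0%), Variant C has the higher rate every time. Pooled: 20.0% vs 36.6% — Variant U has the higher rate overall. The two comparisons disagree.

yes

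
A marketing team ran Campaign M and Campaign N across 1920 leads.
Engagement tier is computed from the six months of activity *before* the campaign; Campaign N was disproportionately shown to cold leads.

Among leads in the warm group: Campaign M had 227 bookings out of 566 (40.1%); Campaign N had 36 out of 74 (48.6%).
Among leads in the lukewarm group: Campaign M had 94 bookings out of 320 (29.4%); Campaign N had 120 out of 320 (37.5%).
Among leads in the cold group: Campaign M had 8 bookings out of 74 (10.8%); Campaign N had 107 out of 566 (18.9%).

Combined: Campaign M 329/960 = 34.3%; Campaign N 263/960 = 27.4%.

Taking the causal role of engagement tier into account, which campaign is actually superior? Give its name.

Campaign N

The stratified and pooled comparisons disagree (Campaign N wins within each engagement tier; Campaign M wins overall), so the answer turns on the causal role of engagement tier.
Engagement tier satisfies the back-door criterion: it is not a descendant of the campaign, and it blocks the spurious path from campaign to outcome. Adjusting for it (i.e., using the within-engagement tier rates) gives the causal effect.
Within each level — warm: 40.1% vs 48.6%; lukewarm: 29.4% vs 37.5%; cold: 10.8% vs 18.9% — Campaign N is higher every time.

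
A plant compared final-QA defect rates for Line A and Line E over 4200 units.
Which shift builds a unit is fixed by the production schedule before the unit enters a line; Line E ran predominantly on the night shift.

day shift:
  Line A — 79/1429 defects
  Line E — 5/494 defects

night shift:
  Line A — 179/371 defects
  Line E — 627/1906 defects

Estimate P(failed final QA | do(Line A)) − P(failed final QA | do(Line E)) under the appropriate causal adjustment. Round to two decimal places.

+0.10

Shift is set before the line has any effect — it is not caused by the line — and it independently drives the outcome. That makes it a confounder, so the causal comparison is within shift levels.
Adjusting over the population distribution of shift: 0.458·(0.055−0.010) + 0.542·(0.482−0.329) = +0.104.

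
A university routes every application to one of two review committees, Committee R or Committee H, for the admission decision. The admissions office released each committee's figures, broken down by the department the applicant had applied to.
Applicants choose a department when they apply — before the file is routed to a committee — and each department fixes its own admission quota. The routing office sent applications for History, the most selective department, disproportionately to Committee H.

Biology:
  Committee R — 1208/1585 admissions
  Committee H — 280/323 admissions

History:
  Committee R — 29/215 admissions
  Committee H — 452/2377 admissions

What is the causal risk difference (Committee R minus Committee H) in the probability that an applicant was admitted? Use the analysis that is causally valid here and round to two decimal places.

The imbalance in department arose from how applicants were allocated, not from anything the review committee did; and department independently affects the outcome. The pooled gap is confounded — condition on department.
Adjusting over the population distribution of department: 0.424·(0.762−0.867) + 0.576·(0.135−0.190) = -0.076.

-0.08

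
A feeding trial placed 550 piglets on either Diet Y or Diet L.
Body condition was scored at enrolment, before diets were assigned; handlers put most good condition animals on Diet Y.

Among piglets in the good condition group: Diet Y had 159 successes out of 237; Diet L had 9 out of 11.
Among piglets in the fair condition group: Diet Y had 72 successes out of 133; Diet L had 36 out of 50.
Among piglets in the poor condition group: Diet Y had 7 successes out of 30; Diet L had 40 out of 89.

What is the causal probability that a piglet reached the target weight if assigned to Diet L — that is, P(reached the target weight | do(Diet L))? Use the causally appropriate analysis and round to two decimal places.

0.71

Starting body condition satisfies the back-door criterion: it is not a descendant of the diet, and it blocks the spurious path from diet to outcome. Adjusting for it (i.e., using the within-starting body condition rates) gives the causal effect.
Standardising Diet L to the population starting body condition mix: 0.451·9/11 + 0.333·36/50 + 0.216·40/89 = 0.706.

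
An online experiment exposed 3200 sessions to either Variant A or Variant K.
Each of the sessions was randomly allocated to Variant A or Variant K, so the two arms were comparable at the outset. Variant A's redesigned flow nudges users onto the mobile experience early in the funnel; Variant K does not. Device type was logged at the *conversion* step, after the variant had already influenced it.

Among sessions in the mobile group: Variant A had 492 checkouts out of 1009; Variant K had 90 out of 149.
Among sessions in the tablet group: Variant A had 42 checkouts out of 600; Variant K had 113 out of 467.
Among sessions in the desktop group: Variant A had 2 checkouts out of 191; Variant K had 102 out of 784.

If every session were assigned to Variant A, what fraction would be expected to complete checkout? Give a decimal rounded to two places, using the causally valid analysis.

The device type-specific comparison favours Variant K throughout, but the pooled figures favour Variant A. The question is whether to condition on device type.
Device type lies on the pathway variant → device type → outcome, so adjusting for it blocks the indirect effect. For the total causal effect of variant, use the unadjusted pooled rates.
So P(outcome | do(Variant A)) is just the pooled rate for Variant A: 536/1800 = 0.298.

0.30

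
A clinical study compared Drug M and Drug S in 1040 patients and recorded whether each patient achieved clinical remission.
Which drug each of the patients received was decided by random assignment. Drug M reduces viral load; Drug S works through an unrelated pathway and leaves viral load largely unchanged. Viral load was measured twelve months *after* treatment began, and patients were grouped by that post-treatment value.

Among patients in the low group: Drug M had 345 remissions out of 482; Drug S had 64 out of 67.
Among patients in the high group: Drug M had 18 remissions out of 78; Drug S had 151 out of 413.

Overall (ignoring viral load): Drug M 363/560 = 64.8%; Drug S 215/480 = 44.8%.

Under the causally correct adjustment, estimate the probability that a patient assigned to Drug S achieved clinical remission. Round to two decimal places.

The viral load-specific comparison favours Drug S throughout, but the pooled figures favour Drug M. The question is whether to condition on viral load.
Viral load here is a post-treatment variable shaped by the drug; conditioning on it would introduce bias rather than remove it. The overall comparison is the causal one.
So P(outcome | do(Drug S)) is just the pooled rate for Drug S: 215/480 = 0.448.

0.45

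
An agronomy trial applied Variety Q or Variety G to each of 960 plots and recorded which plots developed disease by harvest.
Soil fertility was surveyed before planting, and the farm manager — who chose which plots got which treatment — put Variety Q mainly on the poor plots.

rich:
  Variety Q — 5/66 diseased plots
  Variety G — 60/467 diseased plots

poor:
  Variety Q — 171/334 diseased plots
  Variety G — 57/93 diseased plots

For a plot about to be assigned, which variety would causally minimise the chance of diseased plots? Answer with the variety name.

Nothing the variety does changes soil fertility; the imbalance is an allocation artefact. With soil fertility also predicting the outcome, the pooled figure is confounded, and the within-stratum comparison is the causal one.
Within each level — rich: 7.6% vs 12.8%; poor: 51.2% vs 61.3% — Variety Q is lower every time.

Variety Q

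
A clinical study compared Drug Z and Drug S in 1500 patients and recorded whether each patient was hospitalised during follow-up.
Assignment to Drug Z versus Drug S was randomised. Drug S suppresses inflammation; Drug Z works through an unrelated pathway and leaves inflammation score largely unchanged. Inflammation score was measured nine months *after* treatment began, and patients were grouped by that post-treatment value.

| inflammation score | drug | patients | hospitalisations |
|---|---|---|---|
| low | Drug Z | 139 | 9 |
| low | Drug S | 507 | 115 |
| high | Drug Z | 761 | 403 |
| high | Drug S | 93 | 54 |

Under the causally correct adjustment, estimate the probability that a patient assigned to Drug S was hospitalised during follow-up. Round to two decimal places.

Inflammation score lies on the pathway drug → inflammation score → outcome, so adjusting for it blocks the indirect effect. For the total causal effect of drug, use the unadjusted pooled rates.
So P(outcome | do(Drug S)) is just the pooled rate for Drug S: 169/600 = 0.282.

0.28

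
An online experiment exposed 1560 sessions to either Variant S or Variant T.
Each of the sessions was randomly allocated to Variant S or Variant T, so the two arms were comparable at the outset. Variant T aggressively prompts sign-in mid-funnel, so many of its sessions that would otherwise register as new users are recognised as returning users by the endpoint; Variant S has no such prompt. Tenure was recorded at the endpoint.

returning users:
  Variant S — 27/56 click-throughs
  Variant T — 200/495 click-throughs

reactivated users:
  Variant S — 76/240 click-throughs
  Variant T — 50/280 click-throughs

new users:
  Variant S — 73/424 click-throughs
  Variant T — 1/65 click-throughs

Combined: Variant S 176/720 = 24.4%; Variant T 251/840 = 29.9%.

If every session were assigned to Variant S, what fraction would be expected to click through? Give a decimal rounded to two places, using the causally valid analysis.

0.24

User tenure here is a post-treatment variable shaped by the variant; conditioning on it would introduce bias rather than remove it. The overall comparison is the causal one.
So P(outcome | do(Variant S)) is just the pooled rate for Variant S: 176/720 = 0.244.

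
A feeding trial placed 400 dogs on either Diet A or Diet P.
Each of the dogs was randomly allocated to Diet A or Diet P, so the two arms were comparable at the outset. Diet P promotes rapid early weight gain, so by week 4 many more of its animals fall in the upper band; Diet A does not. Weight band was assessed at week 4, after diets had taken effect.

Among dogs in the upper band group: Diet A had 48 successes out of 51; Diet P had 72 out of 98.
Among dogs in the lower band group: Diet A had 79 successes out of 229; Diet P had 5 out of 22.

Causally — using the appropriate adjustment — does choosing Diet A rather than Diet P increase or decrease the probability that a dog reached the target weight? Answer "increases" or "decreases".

decreases

Stratifying would compare diets among dogs the diets themselves sorted into week-4 weight band groups — a form of selection on an intermediate. The unconditioned pooled rates give the total causal effect.
Pooled: Diet A 45.4% vs Diet P 64.2%; Diet P is higher overall.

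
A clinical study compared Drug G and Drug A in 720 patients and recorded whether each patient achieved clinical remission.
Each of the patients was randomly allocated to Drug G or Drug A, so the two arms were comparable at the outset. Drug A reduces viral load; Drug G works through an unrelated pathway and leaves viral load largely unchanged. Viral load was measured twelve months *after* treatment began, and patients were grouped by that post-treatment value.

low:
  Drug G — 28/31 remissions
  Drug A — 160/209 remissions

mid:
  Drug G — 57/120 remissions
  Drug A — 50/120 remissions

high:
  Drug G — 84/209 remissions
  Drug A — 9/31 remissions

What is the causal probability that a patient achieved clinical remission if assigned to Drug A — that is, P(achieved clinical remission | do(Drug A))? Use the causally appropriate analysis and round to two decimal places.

Within every viral load level Drug G has the higher rate, yet pooled Drug A does — Simpson's reversal.
Viral load is recorded after the drug and is itself shifted by it — it sits on the causal path from drug to outcome. Conditioning on a mediator would strip out part of the effect we want; the pooled comparison gives the total causal effect.
So P(outcome | do(Drug A)) is just the pooled rate for Drug A: 219/360 = 0.608.

0.61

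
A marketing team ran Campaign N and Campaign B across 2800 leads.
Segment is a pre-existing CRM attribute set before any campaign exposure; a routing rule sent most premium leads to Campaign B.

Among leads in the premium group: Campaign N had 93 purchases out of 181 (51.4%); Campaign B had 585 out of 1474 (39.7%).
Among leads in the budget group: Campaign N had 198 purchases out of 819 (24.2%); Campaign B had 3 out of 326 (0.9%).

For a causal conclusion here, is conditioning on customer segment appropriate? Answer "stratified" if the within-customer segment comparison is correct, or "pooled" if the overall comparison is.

Campaign N is higher inside every customer segment stratum but Campaign B is higher in aggregate. Whether to stratify depends on how customer segment relates to the campaign.
Customer segment is set before the campaign has any effect — it is not caused by the campaign — and it independently drives the outcome. That makes it a confounder, so the causal comparison is within customer segment levels.
Within each level — premium: 51.4% vs 39.7%; budget: 24.2% vs 0.9% — Campaign N is higher every time.

stratified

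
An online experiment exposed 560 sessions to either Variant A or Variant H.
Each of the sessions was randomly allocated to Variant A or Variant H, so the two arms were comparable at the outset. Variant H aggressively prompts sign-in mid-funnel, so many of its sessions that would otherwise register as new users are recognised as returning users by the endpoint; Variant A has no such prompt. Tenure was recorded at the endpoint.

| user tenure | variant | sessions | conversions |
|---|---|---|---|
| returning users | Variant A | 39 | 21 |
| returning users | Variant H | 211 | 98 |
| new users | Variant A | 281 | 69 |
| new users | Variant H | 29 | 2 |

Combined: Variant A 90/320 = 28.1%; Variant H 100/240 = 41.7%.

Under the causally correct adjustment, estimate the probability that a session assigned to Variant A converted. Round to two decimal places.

Because the variant influences user tenure, user tenure is a post-treatment mediator, not a confounder. Stratifying on it would bias the estimate; the causal effect is the crude pooled difference.
So P(outcome | do(Variant A)) is just the pooled rate for Variant A: 90/320 = 0.281.

0.28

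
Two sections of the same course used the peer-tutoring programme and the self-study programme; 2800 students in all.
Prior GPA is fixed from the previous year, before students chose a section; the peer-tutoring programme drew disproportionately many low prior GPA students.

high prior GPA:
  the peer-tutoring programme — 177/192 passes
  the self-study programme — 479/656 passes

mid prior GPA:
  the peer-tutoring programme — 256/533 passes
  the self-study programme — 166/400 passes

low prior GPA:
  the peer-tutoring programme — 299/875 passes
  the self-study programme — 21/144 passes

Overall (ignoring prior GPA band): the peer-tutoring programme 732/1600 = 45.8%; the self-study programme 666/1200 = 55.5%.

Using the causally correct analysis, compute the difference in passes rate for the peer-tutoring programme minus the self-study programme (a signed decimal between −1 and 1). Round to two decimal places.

+0.15

The stratified and pooled comparisons disagree (the peer-tutoring programme wins within each prior GPA band; the self-study programme wins overall), so the answer turns on the causal role of prior GPA band.
Nothing the teaching method does changes prior GPA band; the imbalance is an allocation artefact. With prior GPA band also predicting the outcome, the pooled figure is confounded, and the within-stratum comparison is the causal one.
Adjusting over the population distribution of prior GPA band: 0.303·(0.922−0.730) + 0.333·(0.480−0.415) + 0.364·(0.342−0.146) = +0.151.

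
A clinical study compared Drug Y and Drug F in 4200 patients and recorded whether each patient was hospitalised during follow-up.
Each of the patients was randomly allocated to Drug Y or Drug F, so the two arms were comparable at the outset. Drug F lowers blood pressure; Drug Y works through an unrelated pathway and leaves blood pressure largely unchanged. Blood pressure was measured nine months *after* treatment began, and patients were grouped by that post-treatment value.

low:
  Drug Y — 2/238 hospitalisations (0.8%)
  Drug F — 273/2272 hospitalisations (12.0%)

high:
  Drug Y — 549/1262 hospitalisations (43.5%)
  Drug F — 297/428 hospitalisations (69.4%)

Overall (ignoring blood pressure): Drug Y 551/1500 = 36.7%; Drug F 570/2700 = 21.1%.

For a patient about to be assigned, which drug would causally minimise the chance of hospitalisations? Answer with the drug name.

Drug F

The blood pressure-specific comparison favours Drug Y throughout, but the pooled figures favour Drug F. The question is whether to condition on blood pressure.
Blood pressure lies on the pathway drug → blood pressure → outcome, so adjusting for it blocks the indirect effect. For the total causal effect of drug, use the unadjusted pooled rates.
Pooled: Drug Y 36.7% vs Drug F 21.1%; Drug F is lower overall.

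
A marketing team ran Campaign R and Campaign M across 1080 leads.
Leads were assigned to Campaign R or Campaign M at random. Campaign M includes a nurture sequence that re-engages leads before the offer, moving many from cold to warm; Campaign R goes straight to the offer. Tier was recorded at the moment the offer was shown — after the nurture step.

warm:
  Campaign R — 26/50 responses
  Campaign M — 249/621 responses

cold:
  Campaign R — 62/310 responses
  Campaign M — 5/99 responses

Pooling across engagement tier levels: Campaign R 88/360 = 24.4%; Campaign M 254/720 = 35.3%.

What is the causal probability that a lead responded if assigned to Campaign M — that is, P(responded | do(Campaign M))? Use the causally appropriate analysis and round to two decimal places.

Engagement tier is downstream of the campaign. One should not condition on a consequence of treatment, so the overall rates are the right comparison.
So P(outcome | do(Campaign M)) is just the pooled rate for Campaign M: 254/720 = 0.353.

0.35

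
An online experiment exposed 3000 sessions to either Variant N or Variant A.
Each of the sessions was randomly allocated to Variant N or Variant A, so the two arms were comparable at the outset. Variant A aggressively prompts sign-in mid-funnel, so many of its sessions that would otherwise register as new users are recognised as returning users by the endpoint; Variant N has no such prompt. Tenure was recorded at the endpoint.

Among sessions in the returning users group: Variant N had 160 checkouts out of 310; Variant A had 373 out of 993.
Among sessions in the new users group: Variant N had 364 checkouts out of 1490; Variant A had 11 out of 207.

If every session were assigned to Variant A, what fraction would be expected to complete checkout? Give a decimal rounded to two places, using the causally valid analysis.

0.32

User tenure lies on the pathway variant → user tenure → outcome, so adjusting for it blocks the indirect effect. For the total causal effect of variant, use the unadjusted pooled rates.
So P(outcome | do(Variant A)) is just the pooled rate for Variant A: 384/1200 = 0.320.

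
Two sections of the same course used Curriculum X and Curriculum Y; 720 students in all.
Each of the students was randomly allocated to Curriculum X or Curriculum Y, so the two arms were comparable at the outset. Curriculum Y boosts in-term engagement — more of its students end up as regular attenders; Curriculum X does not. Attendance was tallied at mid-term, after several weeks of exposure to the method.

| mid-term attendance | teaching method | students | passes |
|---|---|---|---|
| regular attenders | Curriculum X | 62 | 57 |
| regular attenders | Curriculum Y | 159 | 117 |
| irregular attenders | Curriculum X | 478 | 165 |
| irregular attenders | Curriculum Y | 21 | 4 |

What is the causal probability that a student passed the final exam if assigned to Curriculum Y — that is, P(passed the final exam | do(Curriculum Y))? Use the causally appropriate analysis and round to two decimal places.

The distribution of mid-term attendance is itself part of what the teaching method does — it is an intermediate outcome. Holding it fixed would remove that part of the effect; the total effect is the pooled difference.
So P(outcome | do(Curriculum Y)) is just the pooled rate for Curriculum Y: 121/180 = 0.672.

0.67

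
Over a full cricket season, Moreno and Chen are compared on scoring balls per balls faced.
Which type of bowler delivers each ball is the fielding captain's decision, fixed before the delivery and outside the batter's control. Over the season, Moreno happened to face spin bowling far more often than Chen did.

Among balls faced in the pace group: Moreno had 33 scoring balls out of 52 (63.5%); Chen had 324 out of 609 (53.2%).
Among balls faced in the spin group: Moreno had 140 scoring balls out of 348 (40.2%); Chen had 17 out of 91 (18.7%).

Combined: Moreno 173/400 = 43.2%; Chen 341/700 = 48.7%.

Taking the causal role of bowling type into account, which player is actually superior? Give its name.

Moreno

Here bowling type is a common cause — it drives both which player a case falls under and the outcome. The crude comparison mixes populations; the stratum-specific rates are the causally relevant ones.
Within each level — pace: 63.5% vs 53.2%; spin: 40.2% vs 18.7% — Moreno is higher every time.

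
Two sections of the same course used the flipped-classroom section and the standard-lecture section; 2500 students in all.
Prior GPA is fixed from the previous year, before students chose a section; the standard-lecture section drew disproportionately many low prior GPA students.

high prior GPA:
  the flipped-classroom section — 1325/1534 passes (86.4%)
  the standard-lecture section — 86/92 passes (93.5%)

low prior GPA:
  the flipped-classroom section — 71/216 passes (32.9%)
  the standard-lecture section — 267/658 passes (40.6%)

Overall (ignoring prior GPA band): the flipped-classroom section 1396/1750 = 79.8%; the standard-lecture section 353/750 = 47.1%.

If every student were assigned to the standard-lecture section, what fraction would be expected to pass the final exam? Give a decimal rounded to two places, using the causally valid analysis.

0.75

Since prior GPA band is a pre-existing factor (not a product of the teaching method) and it affects the outcome on its own, it is a confounder. The stratified rates, not the pooled rate, identify the causal effect.
Standardising the standard-lecture section to the population prior GPA band mix: 0.650·86/92 + 0.350·267/658 = 0.750.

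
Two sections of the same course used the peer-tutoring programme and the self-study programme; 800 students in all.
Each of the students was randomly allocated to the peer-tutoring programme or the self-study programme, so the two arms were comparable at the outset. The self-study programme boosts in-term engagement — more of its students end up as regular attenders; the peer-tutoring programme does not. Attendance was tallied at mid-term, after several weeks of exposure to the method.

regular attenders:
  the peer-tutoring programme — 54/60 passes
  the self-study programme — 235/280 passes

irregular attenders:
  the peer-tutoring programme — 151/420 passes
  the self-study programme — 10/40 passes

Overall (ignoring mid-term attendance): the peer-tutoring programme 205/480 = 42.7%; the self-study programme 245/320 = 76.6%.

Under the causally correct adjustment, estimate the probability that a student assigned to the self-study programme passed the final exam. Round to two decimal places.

0.77

Mid-term attendance is recorded after the teaching method and is itself shifted by it — it sits on the causal path from teaching method to outcome. Conditioning on a mediator would strip out part of the effect we want; the pooled comparison gives the total causal effect.
So P(outcome | do(the self-study programme)) is just the pooled rate for the self-study programme: 245/320 = 0.766.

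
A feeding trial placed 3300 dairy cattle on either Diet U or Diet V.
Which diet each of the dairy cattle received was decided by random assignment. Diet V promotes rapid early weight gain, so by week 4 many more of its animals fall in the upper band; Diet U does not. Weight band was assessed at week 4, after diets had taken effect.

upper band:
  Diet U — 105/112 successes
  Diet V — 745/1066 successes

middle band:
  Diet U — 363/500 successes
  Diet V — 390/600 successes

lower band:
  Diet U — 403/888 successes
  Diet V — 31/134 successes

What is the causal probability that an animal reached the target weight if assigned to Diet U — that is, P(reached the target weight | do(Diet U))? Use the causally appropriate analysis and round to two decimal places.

0.58

Week-4 weight band is recorded after the diet and is itself shifted by it — it sits on the causal path from diet to outcome. Conditioning on a mediator would strip out part of the effect we want; the pooled comparison gives the total causal effect.
So P(outcome | do(Diet U)) is just the pooled rate for Diet U: 871/1500 = 0.581.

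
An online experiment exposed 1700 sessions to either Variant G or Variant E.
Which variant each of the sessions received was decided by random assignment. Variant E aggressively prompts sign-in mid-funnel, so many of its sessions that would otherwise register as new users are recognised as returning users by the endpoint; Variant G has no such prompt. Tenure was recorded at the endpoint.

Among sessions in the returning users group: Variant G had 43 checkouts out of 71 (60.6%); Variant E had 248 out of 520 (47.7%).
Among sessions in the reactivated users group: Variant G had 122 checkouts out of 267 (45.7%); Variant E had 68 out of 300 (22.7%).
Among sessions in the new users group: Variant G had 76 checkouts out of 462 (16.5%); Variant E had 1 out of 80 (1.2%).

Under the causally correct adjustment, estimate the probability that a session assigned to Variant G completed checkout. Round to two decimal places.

0.30

Variant G is higher inside every user tenure stratum but Variant E is higher in aggregate. Whether to stratify depends on how user tenure relates to the variant.
User tenure here is a post-treatment variable shaped by the variant; conditioning on it would introduce bias rather than remove it. The overall comparison is the causal one.
So P(outcome | do(Variant G)) is just the pooled rate for Variant G: 241/800 = 0.301.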